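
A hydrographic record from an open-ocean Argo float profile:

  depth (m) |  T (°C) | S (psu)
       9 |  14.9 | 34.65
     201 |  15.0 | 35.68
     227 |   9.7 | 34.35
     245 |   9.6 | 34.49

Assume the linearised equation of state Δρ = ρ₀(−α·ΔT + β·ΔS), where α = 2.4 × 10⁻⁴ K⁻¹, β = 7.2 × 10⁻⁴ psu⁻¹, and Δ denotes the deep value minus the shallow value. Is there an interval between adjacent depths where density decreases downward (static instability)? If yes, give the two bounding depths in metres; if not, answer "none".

none

Evaluate Δρ/ρ₀ = −αΔT + βΔS across each adjacent pair:
  9–201 m: −αΔT+βΔS = −(2.4 × 10⁻⁴)(+0.1)+(7.2 × 10⁻⁴)(+1.03) = 7.2 × 10⁻⁴ → stable
  201–227 m: −αΔT+βΔS = −(2.4 × 10⁻⁴)(-5.3)+(7.2 × 10⁻⁴)(-1.33) = 3.1 × 10⁻⁴ → stable
  227–245 m: −αΔT+βΔS = −(2.4 × 10⁻⁴)(-0.1)+(7.2 × 10⁻⁴)(+0.14) = 1.2 × 10⁻⁴ → stable
Every interval has Δρ > 0: the column is stably stratified throughout.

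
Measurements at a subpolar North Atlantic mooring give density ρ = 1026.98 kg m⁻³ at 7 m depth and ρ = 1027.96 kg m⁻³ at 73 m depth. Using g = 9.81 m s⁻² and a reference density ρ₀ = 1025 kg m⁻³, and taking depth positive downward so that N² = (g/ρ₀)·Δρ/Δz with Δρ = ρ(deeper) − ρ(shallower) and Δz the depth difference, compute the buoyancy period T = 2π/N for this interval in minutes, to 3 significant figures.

Δρ = 1027.96 − 1026.98 = 0.98 kg m⁻³ over Δz = 73 − 7 = 66 m.
N² = (9.81/1025) × (0.98/66) = 1.4211 × 10⁻⁴ s⁻².
N = √(1.4211 × 10⁻⁴) = 0.011921 rad s⁻¹, so T = 2π/N = 527.07 s = 8.7845 min ≈ 8.78 min.

8.78 min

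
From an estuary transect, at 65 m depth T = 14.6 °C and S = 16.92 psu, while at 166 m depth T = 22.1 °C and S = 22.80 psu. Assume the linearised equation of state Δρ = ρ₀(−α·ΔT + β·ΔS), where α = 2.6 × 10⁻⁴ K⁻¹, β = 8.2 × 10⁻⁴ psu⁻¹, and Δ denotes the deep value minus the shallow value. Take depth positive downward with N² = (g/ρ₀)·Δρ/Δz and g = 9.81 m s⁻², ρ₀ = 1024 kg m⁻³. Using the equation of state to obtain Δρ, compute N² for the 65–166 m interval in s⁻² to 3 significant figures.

2.79 × 10⁻⁴ s⁻²

ΔT = +7.5 K, ΔS = +5.88 psu (deep − shallow).
Δρ/ρ₀ = −αΔT + βΔS = -1.95 × 10⁻³ + 4.8216 × 10⁻³ = 2.8716 × 10⁻³, so Δρ ≈ 2.941 kg m⁻³.
N² = (g/ρ₀)·Δρ/Δz = g·(Δρ/ρ₀)/Δz = 9.81 × 2.8716 × 10⁻³ / 101 = 2.7891 × 10⁻⁴ s⁻² ≈ 2.79 × 10⁻⁴ s⁻².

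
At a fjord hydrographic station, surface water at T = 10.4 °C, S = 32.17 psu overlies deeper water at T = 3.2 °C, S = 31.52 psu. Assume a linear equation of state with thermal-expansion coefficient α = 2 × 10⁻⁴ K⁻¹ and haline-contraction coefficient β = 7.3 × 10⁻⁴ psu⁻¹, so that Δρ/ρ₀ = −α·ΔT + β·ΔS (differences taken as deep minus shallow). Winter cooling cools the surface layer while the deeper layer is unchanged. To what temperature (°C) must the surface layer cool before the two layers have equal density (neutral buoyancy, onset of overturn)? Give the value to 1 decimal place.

Neutral buoyancy requires Δρ = 0, i.e. −α(T_deep − T_surf′) + β(S_deep − S_surf) = 0.
T_surf′ = T_deep − (β/α)·ΔS = 3.2 − (7.3 × 10⁻⁴/2 × 10⁻⁴)·(-0.65) = 5.572 °C.
Cooling required: 10.4 − (5.572) = 4.828 °C.

5.6 °C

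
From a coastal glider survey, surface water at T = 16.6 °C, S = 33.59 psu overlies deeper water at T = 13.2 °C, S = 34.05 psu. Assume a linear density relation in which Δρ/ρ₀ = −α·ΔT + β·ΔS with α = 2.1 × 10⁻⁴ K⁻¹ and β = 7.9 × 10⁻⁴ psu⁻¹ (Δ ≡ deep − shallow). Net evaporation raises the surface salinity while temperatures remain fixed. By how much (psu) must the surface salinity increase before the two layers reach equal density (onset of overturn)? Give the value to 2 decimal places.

1.36 psu

Neutral buoyancy requires −α(T_deep − T_surf) + β(S_deep − S_surf′) = 0.
S_surf′ = S_deep − (α/β)·ΔT = 34.05 − (2.1 × 10⁻⁴/7.9 × 10⁻⁴)·(-3.4) = 34.9538 psu.
Increase required: 34.9538 − 33.59 = 1.3638 psu.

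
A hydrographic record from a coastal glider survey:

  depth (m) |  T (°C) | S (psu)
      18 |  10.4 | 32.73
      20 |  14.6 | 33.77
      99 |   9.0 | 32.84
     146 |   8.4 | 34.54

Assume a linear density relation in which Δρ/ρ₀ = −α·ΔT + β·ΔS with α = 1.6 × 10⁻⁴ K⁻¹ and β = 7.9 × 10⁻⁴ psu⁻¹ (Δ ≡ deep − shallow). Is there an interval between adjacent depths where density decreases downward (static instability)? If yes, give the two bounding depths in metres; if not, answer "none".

Evaluate Δρ/ρ₀ = −αΔT + βΔS across each adjacent pair:
  18–20 m: −αΔT+βΔS = −(1.6 × 10⁻⁴)(+4.2)+(7.9 × 10⁻⁴)(+1.04) = 1.5 × 10⁻⁴ → stable
  20–99 m: −αΔT+βΔS = −(1.6 × 10⁻⁴)(-5.6)+(7.9 × 10⁻⁴)(-0.93) = 1.6 × 10⁻⁴ → stable
  99–146 m: −αΔT+βΔS = −(1.6 × 10⁻⁴)(-0.6)+(7.9 × 10⁻⁴)(+1.70) = 1.4 × 10⁻³ → stable
Every interval has Δρ > 0: the column is stably stratified throughout.

none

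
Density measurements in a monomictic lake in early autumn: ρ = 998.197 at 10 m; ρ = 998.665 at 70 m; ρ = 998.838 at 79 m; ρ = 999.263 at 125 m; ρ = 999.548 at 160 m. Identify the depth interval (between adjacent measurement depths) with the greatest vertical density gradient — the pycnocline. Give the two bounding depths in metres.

70–79 m

Compute the density gradient over each adjacent pair:
  10–70 m: Δρ/Δz = 0.468/60 = 7.8 × 10⁻³ kg m⁻⁴
  70–79 m: Δρ/Δz = 0.173/9 = 0.019 kg m⁻⁴
  79–125 m: Δρ/Δz = 0.425/46 = 9.2 × 10⁻³ kg m⁻⁴
  125–160 m: Δρ/Δz = 0.285/35 = 8.1 × 10⁻³ kg m⁻⁴
The largest gradient is in the 70–79 m interval — the pycnocline.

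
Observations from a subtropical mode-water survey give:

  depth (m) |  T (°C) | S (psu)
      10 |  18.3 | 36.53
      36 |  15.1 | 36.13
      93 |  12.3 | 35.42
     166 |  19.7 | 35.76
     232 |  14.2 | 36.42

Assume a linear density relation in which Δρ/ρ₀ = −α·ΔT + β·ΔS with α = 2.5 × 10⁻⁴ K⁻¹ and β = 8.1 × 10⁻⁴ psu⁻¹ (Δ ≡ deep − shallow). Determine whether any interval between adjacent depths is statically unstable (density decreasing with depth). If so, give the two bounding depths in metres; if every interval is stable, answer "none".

93–166 m

Evaluate Δρ/ρ₀ = −αΔT + βΔS across each adjacent pair:
  10–36 m: −αΔT+βΔS = −(2.5 × 10⁻⁴)(-3.2)+(8.1 × 10⁻⁴)(-0.40) = 4.8 × 10⁻⁴ → stable
  36–93 m: −αΔT+βΔS = −(2.5 × 10⁻⁴)(-2.8)+(8.1 × 10⁻⁴)(-0.71) = 1.2 × 10⁻⁴ → stable
  93–166 m: −αΔT+βΔS = −(2.5 × 10⁻⁴)(+7.4)+(8.1 × 10⁻⁴)(+0.34) = -1.6 × 10⁻³ → UNSTABLE
  166–232 m: −αΔT+βΔS = −(2.5 × 10⁻⁴)(-5.5)+(8.1 × 10⁻⁴)(+0.66) = 1.9 × 10⁻³ → stable
The 93–166 m interval has Δρ < 0: lighter water underlies denser water.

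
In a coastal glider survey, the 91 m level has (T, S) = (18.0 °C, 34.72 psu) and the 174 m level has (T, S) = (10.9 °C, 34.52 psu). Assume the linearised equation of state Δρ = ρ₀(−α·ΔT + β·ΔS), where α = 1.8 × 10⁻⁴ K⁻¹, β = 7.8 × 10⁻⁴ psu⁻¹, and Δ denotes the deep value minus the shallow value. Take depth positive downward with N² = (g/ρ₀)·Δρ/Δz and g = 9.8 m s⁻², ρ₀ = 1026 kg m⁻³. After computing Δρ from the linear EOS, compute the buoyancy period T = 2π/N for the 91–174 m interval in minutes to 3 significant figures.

9.10 min

ΔT = -7.1 K, ΔS = -0.20 psu (deep − shallow).
Δρ/ρ₀ = −αΔT + βΔS = 1.278 × 10⁻³ − 1.56 × 10⁻⁴ = 1.122 × 10⁻³, so Δρ ≈ 1.151 kg m⁻³.
N² = (g/ρ₀)·Δρ/Δz = g·(Δρ/ρ₀)/Δz = 9.8 × 1.122 × 10⁻³ / 83 = 1.3248 × 10⁻⁴ s⁻².
N = √(1.3248 × 10⁻⁴) = 0.011510 rad s⁻¹ → T = 2π/N = 545.89 s = 9.0982 min ≈ 9.10 min.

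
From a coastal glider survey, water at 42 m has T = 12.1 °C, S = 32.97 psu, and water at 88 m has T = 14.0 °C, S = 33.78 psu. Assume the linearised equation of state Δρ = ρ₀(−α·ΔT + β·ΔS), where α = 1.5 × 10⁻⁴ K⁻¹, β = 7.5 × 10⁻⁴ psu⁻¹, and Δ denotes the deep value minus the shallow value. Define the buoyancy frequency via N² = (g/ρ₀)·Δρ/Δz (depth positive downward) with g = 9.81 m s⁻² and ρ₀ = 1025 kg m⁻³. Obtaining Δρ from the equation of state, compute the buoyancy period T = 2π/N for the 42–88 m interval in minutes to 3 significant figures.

ΔT = +1.9 K, ΔS = +0.81 psu (deep − shallow).
Δρ/ρ₀ = −αΔT + βΔS = -2.85 × 10⁻⁴ + 6.075 × 10⁻⁴ = 3.225 × 10⁻⁴, so Δρ ≈ 0.3306 kg m⁻³.
N² = (g/ρ₀)·Δρ/Δz = g·(Δρ/ρ₀)/Δz = 9.81 × 3.225 × 10⁻⁴ / 46 = 6.8777 × 10⁻⁵ s⁻².
N = √(6.8777 × 10⁻⁵) = 8.2932 × 10⁻³ rad s⁻¹ → T = 2π/N = 757.63 s = 12.627 min ≈ 12.6 min.

12.6 min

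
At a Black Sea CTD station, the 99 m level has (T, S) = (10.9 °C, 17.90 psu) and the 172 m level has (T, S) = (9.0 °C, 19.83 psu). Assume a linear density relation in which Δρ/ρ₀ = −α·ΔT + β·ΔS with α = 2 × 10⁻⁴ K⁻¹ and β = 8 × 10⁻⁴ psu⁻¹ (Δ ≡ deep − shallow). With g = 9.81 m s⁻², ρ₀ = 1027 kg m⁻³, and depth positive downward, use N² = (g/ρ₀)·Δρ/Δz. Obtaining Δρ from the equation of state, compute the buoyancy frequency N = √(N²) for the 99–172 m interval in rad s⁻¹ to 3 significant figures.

0.0161 rad s⁻¹

ΔT = -1.9 K, ΔS = +1.93 psu (deep − shallow).
Δρ/ρ₀ = −αΔT + βΔS = 3.80 × 10⁻⁴ + 1.544 × 10⁻³ = 1.924 × 10⁻³, so Δρ ≈ 1.976 kg m⁻³.
N² = (g/ρ₀)·Δρ/Δz = g·(Δρ/ρ₀)/Δz = 9.81 × 1.924 × 10⁻³ / 73 = 2.5855 × 10⁻⁴ s⁻².
N = √(2.5855 × 10⁻⁴) = 0.016079 rad s⁻¹ ≈ 0.0161 rad s⁻¹.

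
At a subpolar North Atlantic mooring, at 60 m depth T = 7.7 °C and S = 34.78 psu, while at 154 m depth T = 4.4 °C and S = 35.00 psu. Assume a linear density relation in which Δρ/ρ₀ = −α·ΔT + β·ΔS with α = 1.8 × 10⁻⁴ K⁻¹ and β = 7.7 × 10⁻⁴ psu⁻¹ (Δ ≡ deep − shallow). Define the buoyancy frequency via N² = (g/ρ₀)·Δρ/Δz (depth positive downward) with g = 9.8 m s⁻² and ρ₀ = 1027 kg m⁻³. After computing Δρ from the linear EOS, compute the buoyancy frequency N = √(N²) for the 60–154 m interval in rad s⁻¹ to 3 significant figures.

ΔT = -3.3 K, ΔS = +0.22 psu (deep − shallow).
Δρ/ρ₀ = −αΔT + βΔS = 5.94 × 10⁻⁴ + 1.694 × 10⁻⁴ = 7.634 × 10⁻⁴, so Δρ ≈ 0.7840 kg m⁻³.
N² = (g/ρ₀)·Δρ/Δz = g·(Δρ/ρ₀)/Δz = 9.8 × 7.634 × 10⁻⁴ / 94 = 7.9589 × 10⁻⁵ s⁻².
N = √(7.9589 × 10⁻⁵) = 8.9213 × 10⁻³ rad s⁻¹ ≈ 8.92 × 10⁻³ rad s⁻¹.

8.92 × 10⁻³ rad s⁻¹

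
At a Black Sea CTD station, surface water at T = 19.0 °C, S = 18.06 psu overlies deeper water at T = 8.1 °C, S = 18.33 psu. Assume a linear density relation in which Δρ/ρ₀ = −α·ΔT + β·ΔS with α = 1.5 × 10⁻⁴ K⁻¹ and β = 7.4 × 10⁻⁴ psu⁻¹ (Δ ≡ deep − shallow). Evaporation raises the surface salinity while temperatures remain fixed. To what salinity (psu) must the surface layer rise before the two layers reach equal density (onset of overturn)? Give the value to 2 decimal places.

Neutral buoyancy requires −α(T_deep − T_surf) + β(S_deep − S_surf′) = 0.
S_surf′ = S_deep − (α/β)·ΔT = 18.33 − (1.5 × 10⁻⁴/7.4 × 10⁻⁴)·(-10.9) = 20.5395 psu.
Increase required: 20.5395 − 18.06 = 2.4795 psu.

20.54 psu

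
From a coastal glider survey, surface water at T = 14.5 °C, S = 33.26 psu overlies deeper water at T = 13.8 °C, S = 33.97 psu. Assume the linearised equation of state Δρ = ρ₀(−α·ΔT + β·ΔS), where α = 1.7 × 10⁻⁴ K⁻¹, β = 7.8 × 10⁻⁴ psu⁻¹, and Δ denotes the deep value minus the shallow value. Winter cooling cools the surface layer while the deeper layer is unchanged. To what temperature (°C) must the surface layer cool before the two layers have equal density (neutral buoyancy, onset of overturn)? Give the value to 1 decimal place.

10.5 °C

Neutral buoyancy requires Δρ = 0, i.e. −α(T_deep − T_surf′) + β(S_deep − S_surf) = 0.
T_surf′ = T_deep − (β/α)·ΔS = 13.8 − (7.8 × 10⁻⁴/1.7 × 10⁻⁴)·(+0.71) = 10.542 °C.
Cooling required: 14.5 − (10.542) = 3.958 °C.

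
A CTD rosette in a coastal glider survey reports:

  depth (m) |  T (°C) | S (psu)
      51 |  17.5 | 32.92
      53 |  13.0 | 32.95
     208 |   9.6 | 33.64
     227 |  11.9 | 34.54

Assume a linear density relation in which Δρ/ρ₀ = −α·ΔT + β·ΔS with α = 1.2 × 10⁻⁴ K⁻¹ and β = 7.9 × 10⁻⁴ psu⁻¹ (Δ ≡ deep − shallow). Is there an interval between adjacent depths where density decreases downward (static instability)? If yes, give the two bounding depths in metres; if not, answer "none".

Evaluate Δρ/ρ₀ = −αΔT + βΔS across each adjacent pair:
  51–53 m: −αΔT+βΔS = −(1.2 × 10⁻⁴)(-4.5)+(7.9 × 10⁻⁴)(+0.03) = 5.6 × 10⁻⁴ → stable
  53–208 m: −αΔT+βΔS = −(1.2 × 10⁻⁴)(-3.4)+(7.9 × 10⁻⁴)(+0.69) = 9.5 × 10⁻⁴ → stable
  208–227 m: −αΔT+βΔS = −(1.2 × 10⁻⁴)(+2.3)+(7.9 × 10⁻⁴)(+0.90) = 4.4 × 10⁻⁴ → stable
Every interval has Δρ > 0: the column is stably stratified throughout.

none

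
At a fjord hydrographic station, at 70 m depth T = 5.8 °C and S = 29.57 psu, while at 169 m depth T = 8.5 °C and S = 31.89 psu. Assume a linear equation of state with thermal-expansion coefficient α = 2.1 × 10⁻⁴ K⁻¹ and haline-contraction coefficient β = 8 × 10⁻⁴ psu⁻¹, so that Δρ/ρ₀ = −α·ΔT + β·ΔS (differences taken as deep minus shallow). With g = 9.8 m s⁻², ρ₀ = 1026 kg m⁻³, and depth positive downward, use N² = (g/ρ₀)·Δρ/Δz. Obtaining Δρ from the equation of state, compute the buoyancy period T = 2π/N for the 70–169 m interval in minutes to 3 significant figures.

9.27 min

ΔT = +2.7 K, ΔS = +2.32 psu (deep − shallow).
Δρ/ρ₀ = −αΔT + βΔS = -5.67 × 10⁻⁴ + 1.856 × 10⁻³ = 1.289 × 10⁻³, so Δρ ≈ 1.323 kg m⁻³.
N² = (g/ρ₀)·Δρ/Δz = g·(Δρ/ρ₀)/Δz = 9.8 × 1.289 × 10⁻³ / 99 = 1.2760 × 10⁻⁴ s⁻².
N = √(1.2760 × 10⁻⁴) = 0.011296 rad s⁻¹ → T = 2π/N = 556.23 s = 9.2705 min ≈ 9.27 min.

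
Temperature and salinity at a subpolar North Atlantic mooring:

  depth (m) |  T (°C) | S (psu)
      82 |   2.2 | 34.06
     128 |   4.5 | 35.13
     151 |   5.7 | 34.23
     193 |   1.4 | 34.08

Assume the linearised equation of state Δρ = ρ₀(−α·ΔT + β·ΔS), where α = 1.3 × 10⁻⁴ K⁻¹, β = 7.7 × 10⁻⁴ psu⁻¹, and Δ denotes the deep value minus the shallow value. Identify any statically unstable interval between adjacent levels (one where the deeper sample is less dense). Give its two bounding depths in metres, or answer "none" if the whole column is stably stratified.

Evaluate Δρ/ρ₀ = −αΔT + βΔS across each adjacent pair:
  82–128 m: −αΔT+βΔS = −(1.3 × 10⁻⁴)(+2.3)+(7.7 × 10⁻⁴)(+1.07) = 5.2 × 10⁻⁴ → stable
  128–151 m: −αΔT+βΔS = −(1.3 × 10⁻⁴)(+1.2)+(7.7 × 10⁻⁴)(-0.90) = -8.5 × 10⁻⁴ → UNSTABLE
  151–193 m: −αΔT+βΔS = −(1.3 × 10⁻⁴)(-4.3)+(7.7 × 10⁻⁴)(-0.15) = 4.4 × 10⁻⁴ → stable
The 128–151 m interval has Δρ < 0: lighter water underlies denser water.

128–151 m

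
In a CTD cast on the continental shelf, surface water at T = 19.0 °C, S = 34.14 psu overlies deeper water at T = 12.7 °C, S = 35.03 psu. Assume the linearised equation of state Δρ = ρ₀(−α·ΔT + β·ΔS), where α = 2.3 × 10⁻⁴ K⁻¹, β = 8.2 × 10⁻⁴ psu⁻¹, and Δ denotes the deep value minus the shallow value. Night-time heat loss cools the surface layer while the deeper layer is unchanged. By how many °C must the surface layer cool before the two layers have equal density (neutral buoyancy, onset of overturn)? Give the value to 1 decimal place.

Neutral buoyancy requires Δρ = 0, i.e. −α(T_deep − T_surf′) + β(S_deep − S_surf) = 0.
T_surf′ = T_deep − (β/α)·ΔS = 12.7 − (8.2 × 10⁻⁴/2.3 × 10⁻⁴)·(+0.89) = 9.527 °C.
Cooling required: 19.0 − (9.527) = 9.473 °C.

9.5 °C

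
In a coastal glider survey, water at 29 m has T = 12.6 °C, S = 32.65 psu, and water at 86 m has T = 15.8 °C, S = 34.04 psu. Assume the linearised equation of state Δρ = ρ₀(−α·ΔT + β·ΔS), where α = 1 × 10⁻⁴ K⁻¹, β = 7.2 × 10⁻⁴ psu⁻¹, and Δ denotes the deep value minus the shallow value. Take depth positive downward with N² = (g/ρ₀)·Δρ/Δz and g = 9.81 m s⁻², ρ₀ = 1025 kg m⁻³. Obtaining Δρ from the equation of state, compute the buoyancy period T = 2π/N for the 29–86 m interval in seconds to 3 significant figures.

ΔT = +3.2 K, ΔS = +1.39 psu (deep − shallow).
Δρ/ρ₀ = −αΔT + βΔS = -3.20 × 10⁻⁴ + 1.0008 × 10⁻³ = 6.808 × 10⁻⁴, so Δρ ≈ 0.6978 kg m⁻³.
N² = (g/ρ₀)·Δρ/Δz = g·(Δρ/ρ₀)/Δz = 9.81 × 6.808 × 10⁻⁴ / 57 = 1.1717 × 10⁻⁴ s⁻².
N = √(1.1717 × 10⁻⁴) = 0.010825 rad s⁻¹ → T = 2π/N = 580.43 s ≈ 580 s.

580 s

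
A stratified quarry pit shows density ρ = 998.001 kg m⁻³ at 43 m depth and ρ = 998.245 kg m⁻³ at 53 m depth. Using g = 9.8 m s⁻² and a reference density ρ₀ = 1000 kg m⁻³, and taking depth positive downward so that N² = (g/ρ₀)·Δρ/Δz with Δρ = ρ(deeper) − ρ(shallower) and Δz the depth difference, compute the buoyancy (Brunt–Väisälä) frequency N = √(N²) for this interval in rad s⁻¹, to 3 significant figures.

0.0155 rad s⁻¹

Δρ = 998.245 − 998.001 = 0.244 kg m⁻³ over Δz = 53 − 43 = 10 m.
N² = (9.8/1000) × (0.244/10) = 2.3912 × 10⁻⁴ s⁻².
N = √(2.3912 × 10⁻⁴) = 0.015464 rad s⁻¹ ≈ 0.0155 rad s⁻¹.
N² > 0, so the interval is statically stable.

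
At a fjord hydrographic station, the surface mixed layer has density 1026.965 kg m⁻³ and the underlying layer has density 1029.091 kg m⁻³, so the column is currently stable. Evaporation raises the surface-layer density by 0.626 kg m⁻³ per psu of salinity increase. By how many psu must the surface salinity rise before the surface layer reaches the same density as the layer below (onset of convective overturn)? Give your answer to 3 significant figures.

3.40 psu

Density deficit of the surface layer: 1029.091 − 1026.965 = 2.126 kg m⁻³.
Required change = 2.126 / 0.626 = 3.40 psu.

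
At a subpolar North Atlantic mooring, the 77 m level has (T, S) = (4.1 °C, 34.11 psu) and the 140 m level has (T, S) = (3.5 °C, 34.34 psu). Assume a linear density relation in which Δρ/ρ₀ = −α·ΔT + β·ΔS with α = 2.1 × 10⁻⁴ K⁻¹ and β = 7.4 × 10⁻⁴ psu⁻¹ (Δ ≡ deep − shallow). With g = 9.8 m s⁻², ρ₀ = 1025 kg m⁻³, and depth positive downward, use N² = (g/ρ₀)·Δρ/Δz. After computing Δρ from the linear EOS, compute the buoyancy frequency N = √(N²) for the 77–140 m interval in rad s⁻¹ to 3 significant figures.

ΔT = -0.6 K, ΔS = +0.23 psu (deep − shallow).
Δρ/ρ₀ = −αΔT + βΔS = 1.26 × 10⁻⁴ + 1.702 × 10⁻⁴ = 2.962 × 10⁻⁴, so Δρ ≈ 0.3036 kg m⁻³.
N² = (g/ρ₀)·Δρ/Δz = g·(Δρ/ρ₀)/Δz = 9.8 × 2.962 × 10⁻⁴ / 63 = 4.6076 × 10⁻⁵ s⁻².
N = √(4.6076 × 10⁻⁵) = 6.7879 × 10⁻³ rad s⁻¹ ≈ 6.79 × 10⁻³ rad s⁻¹.

6.79 × 10⁻³ rad s⁻¹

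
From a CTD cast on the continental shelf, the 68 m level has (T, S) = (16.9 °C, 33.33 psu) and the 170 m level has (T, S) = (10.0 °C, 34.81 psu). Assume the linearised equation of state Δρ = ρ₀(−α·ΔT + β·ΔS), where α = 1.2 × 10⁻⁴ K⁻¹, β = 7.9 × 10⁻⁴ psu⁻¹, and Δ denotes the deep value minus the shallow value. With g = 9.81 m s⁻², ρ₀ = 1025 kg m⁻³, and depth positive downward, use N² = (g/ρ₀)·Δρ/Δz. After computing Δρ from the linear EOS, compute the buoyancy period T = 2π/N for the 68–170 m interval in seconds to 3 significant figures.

453 s

ΔT = -6.9 K, ΔS = +1.48 psu (deep − shallow).
Δρ/ρ₀ = −αΔT + βΔS = 8.28 × 10⁻⁴ + 1.1692 × 10⁻³ = 1.9972 × 10⁻³, so Δρ ≈ 2.047 kg m⁻³.
N² = (g/ρ₀)·Δρ/Δz = g·(Δρ/ρ₀)/Δz = 9.81 × 1.9972 × 10⁻³ / 102 = 1.9208 × 10⁻⁴ s⁻².
N = √(1.9208 × 10⁻⁴) = 0.013859 rad s⁻¹ → T = 2π/N = 453.36 s ≈ 453 s.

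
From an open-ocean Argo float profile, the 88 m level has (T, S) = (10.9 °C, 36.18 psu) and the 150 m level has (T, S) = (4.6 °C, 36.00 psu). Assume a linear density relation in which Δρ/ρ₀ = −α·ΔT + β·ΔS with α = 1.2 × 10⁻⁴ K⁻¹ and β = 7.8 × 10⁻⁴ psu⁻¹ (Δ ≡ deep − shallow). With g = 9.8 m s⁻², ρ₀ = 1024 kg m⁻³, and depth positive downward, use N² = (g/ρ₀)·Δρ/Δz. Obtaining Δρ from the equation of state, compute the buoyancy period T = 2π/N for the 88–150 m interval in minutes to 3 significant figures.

ΔT = -6.3 K, ΔS = -0.18 psu (deep − shallow).
Δρ/ρ₀ = −αΔT + βΔS = 7.56 × 10⁻⁴ − 1.404 × 10⁻⁴ = 6.156 × 10⁻⁴, so Δρ ≈ 0.6304 kg m⁻³.
N² = (g/ρ₀)·Δρ/Δz = g·(Δρ/ρ₀)/Δz = 9.8 × 6.156 × 10⁻⁴ / 62 = 9.7305 × 10⁻⁵ s⁻².
N = √(9.7305 × 10⁻⁵) = 9.8643 × 10⁻³ rad s⁻¹ → T = 2π/N = 636.96 s = 10.616 min ≈ 10.6 min.

10.6 min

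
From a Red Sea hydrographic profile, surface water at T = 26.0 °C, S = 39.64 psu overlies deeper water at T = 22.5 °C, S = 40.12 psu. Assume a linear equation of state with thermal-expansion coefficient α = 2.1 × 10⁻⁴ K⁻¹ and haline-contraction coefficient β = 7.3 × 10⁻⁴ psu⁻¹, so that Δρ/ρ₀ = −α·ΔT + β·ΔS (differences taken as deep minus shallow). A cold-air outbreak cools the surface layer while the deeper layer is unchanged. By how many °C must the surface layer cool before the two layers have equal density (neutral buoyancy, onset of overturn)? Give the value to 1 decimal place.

5.2 °C

Neutral buoyancy requires Δρ = 0, i.e. −α(T_deep − T_surf′) + β(S_deep − S_surf) = 0.
T_surf′ = T_deep − (β/α)·ΔS = 22.5 − (7.3 × 10⁻⁴/2.1 × 10⁻⁴)·(+0.48) = 20.831 °C.
Cooling required: 26.0 − (20.831) = 5.169 °C.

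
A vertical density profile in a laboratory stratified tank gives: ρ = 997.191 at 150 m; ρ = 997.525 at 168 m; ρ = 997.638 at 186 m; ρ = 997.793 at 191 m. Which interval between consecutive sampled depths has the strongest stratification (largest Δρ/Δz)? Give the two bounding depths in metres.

186–191 m

Compute the density gradient over each adjacent pair:
  150–168 m: Δρ/Δz = 0.334/18 = 0.019 kg m⁻⁴
  168–186 m: Δρ/Δz = 0.113/18 = 6.3 × 10⁻³ kg m⁻⁴
  186–191 m: Δρ/Δz = 0.155/5 = 0.031 kg m⁻⁴
The largest gradient is in the 186–191 m interval — the pycnocline.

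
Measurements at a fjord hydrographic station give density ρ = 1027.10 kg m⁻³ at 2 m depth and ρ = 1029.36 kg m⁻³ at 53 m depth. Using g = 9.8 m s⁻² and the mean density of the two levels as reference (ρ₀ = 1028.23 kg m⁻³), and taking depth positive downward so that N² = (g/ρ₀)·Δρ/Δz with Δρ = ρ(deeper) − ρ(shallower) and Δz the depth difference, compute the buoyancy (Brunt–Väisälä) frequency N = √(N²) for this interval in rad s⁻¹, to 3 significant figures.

0.0206 rad s⁻¹

Δρ = 1029.36 − 1027.10 = 2.26 kg m⁻³ over Δz = 53 − 2 = 51 m.
N² = (9.8/1028.23) × (2.26/51) = 4.2235 × 10⁻⁴ s⁻².
N = √(4.2235 × 10⁻⁴) = 0.020551 rad s⁻¹ ≈ 0.0206 rad s⁻¹.
Since Δρ > 0 the layer is stably stratified.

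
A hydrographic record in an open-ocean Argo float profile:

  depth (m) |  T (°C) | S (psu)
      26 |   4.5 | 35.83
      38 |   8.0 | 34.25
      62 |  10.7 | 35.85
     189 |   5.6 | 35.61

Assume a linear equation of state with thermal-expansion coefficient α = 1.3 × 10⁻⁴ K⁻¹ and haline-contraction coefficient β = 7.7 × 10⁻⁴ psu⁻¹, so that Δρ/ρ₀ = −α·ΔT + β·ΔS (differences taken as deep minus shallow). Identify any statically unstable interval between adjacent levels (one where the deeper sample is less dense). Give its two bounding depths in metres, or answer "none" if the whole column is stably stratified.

Evaluate Δρ/ρ₀ = −αΔT + βΔS across each adjacent pair:
  26–38 m: −αΔT+βΔS = −(1.3 × 10⁻⁴)(+3.5)+(7.7 × 10⁻⁴)(-1.58) = -1.7 × 10⁻³ → UNSTABLE
  38–62 m: −αΔT+βΔS = −(1.3 × 10⁻⁴)(+2.7)+(7.7 × 10⁻⁴)(+1.60) = 8.8 × 10⁻⁴ → stable
  62–189 m: −αΔT+βΔS = −(1.3 × 10⁻⁴)(-5.1)+(7.7 × 10⁻⁴)(-0.24) = 4.8 × 10⁻⁴ → stable
The 26–38 m interval has Δρ < 0: lighter water underlies denser water.

26–38 m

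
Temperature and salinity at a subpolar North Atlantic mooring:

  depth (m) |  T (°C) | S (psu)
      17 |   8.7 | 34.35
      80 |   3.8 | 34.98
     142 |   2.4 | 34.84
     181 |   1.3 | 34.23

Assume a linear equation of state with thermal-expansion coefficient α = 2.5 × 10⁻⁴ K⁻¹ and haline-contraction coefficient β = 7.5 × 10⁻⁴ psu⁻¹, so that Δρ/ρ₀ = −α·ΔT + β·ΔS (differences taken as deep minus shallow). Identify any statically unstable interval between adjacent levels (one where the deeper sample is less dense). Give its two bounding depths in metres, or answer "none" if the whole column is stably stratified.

Evaluate Δρ/ρ₀ = −αΔT + βΔS across each adjacent pair:
  17–80 m: −αΔT+βΔS = −(2.5 × 10⁻⁴)(-4.9)+(7.5 × 10⁻⁴)(+0.63) = 1.7 × 10⁻³ → stable
  80–142 m: −αΔT+βΔS = −(2.5 × 10⁻⁴)(-1.4)+(7.5 × 10⁻⁴)(-0.14) = 2.4 × 10⁻⁴ → stable
  142–181 m: −αΔT+βΔS = −(2.5 × 10⁻⁴)(-1.1)+(7.5 × 10⁻⁴)(-0.61) = -1.8 × 10⁻⁴ → UNSTABLE
The 142–181 m interval has Δρ < 0: lighter water underlies denser water.

142–181 m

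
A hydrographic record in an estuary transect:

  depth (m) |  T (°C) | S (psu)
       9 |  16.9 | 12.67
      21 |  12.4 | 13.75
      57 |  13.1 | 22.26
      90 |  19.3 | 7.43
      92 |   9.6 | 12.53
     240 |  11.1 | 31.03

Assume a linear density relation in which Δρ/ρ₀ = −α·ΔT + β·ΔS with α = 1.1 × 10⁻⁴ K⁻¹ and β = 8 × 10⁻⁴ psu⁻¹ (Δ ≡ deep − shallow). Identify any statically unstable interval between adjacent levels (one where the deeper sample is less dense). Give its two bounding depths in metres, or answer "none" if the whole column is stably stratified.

57–90 m

Evaluate Δρ/ρ₀ = −αΔT + βΔS across each adjacent pair:
  9–21 m: −αΔT+βΔS = −(1.1 × 10⁻⁴)(-4.5)+(8 × 10⁻⁴)(+1.08) = 1.4 × 10⁻³ → stable
  21–57 m: −αΔT+βΔS = −(1.1 × 10⁻⁴)(+0.7)+(8 × 10⁻⁴)(+8.51) = 6.7 × 10⁻³ → stable
  57–90 m: −αΔT+βΔS = −(1.1 × 10⁻⁴)(+6.2)+(8 × 10⁻⁴)(-14.83) = -0.013 → UNSTABLE
  90–92 m: −αΔT+βΔS = −(1.1 × 10⁻⁴)(-9.7)+(8 × 10⁻⁴)(+5.10) = 5.1 × 10⁻³ → stable
  92–240 m: −αΔT+βΔS = −(1.1 × 10⁻⁴)(+1.5)+(8 × 10⁻⁴)(+18.50) = 0.015 → stable
The 57–90 m interval has Δρ < 0: lighter water underlies denser water.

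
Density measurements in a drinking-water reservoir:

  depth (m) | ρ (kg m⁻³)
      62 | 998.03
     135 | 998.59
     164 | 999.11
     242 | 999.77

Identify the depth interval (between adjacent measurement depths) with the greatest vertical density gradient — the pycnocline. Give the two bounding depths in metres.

Compute the density gradient over each adjacent pair:
  62–135 m: Δρ/Δz = 0.56/73 = 7.7 × 10⁻³ kg m⁻⁴
  135–164 m: Δρ/Δz = 0.52/29 = 0.018 kg m⁻⁴
  164–242 m: Δρ/Δz = 0.66/78 = 8.5 × 10⁻³ kg m⁻⁴
The largest gradient is in the 135–164 m interval — the pycnocline.

135–164 m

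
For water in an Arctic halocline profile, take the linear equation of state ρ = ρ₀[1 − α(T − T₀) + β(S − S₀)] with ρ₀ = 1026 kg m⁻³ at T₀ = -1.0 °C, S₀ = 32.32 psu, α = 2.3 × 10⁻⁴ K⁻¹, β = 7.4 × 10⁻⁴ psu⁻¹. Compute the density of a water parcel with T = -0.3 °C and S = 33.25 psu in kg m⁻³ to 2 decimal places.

T − T₀ = +0.7 K, S − S₀ = +0.93 psu.
Bracket = 1 − α·(+0.7) + β·(+0.93) = 1 + (5.272 × 10⁻⁴) = 1.0005272.
ρ = 1026 × 1.0005272 = 1026.54 kg m⁻³.

1026.54 kg m⁻³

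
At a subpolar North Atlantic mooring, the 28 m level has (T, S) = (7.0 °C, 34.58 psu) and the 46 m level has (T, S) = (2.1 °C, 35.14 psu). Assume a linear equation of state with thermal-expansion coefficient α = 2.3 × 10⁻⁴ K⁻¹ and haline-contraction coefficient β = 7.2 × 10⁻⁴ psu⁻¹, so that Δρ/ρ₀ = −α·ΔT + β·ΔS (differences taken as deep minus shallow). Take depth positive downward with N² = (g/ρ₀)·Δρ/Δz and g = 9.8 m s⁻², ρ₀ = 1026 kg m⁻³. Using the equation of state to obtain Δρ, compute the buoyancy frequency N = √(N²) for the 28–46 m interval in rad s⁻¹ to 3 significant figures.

ΔT = -4.9 K, ΔS = +0.56 psu (deep − shallow).
Δρ/ρ₀ = −αΔT + βΔS = 1.127 × 10⁻³ + 4.032 × 10⁻⁴ = 1.5302 × 10⁻³, so Δρ ≈ 1.570 kg m⁻³.
N² = (g/ρ₀)·Δρ/Δz = g·(Δρ/ρ₀)/Δz = 9.8 × 1.5302 × 10⁻³ / 18 = 8.3311 × 10⁻⁴ s⁻².
N = √(8.3311 × 10⁻⁴) = 0.028864 rad s⁻¹ ≈ 0.0289 rad s⁻¹.

0.0289 rad s⁻¹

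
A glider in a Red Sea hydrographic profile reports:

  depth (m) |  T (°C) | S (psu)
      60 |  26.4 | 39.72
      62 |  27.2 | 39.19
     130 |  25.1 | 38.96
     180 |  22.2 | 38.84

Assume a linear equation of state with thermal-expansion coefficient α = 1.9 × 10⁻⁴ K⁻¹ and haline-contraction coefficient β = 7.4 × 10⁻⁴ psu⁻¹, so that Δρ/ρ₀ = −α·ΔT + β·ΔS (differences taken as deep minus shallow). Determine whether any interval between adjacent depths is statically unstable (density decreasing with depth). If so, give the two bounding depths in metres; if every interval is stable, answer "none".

60–62 m

Evaluate Δρ/ρ₀ = −αΔT + βΔS across each adjacent pair:
  60–62 m: −αΔT+βΔS = −(1.9 × 10⁻⁴)(+0.8)+(7.4 × 10⁻⁴)(-0.53) = -5.4 × 10⁻⁴ → UNSTABLE
  62–130 m: −αΔT+βΔS = −(1.9 × 10⁻⁴)(-2.1)+(7.4 × 10⁻⁴)(-0.23) = 2.3 × 10⁻⁴ → stable
  130–180 m: −αΔT+βΔS = −(1.9 × 10⁻⁴)(-2.9)+(7.4 × 10⁻⁴)(-0.12) = 4.6 × 10⁻⁴ → stable
The 60–62 m interval has Δρ < 0: lighter water underlies denser water.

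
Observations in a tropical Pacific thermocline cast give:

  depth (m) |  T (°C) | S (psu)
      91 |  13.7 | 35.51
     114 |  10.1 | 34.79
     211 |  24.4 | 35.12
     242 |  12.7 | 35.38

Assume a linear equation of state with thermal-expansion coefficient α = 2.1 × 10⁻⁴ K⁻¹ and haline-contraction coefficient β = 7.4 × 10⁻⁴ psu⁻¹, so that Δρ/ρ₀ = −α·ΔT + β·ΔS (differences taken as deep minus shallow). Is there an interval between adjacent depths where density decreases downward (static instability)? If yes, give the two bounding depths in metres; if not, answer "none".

Evaluate Δρ/ρ₀ = −αΔT + βΔS across each adjacent pair:
  91–114 m: −αΔT+βΔS = −(2.1 × 10⁻⁴)(-3.6)+(7.4 × 10⁻⁴)(-0.72) = 2.2 × 10⁻⁴ → stable
  114–211 m: −αΔT+βΔS = −(2.1 × 10⁻⁴)(+14.3)+(7.4 × 10⁻⁴)(+0.33) = -2.8 × 10⁻³ → UNSTABLE
  211–242 m: −αΔT+βΔS = −(2.1 × 10⁻⁴)(-11.7)+(7.4 × 10⁻⁴)(+0.26) = 2.6 × 10⁻³ → stable
The 114–211 m interval has Δρ < 0: lighter water underlies denser water.

114–211 m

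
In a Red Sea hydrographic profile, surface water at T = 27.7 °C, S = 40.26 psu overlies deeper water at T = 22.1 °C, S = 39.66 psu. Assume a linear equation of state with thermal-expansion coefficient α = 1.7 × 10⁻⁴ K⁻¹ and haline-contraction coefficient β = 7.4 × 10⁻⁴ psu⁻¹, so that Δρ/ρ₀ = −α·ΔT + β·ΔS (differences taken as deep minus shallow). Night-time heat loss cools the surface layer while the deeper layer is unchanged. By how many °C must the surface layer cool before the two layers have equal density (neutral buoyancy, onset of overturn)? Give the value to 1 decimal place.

3.0 °C

Neutral buoyancy requires Δρ = 0, i.e. −α(T_deep − T_surf′) + β(S_deep − S_surf) = 0.
T_surf′ = T_deep − (β/α)·ΔS = 22.1 − (7.4 × 10⁻⁴/1.7 × 10⁻⁴)·(-0.60) = 24.712 °C.
Cooling required: 27.7 − (24.712) = 2.988 °C.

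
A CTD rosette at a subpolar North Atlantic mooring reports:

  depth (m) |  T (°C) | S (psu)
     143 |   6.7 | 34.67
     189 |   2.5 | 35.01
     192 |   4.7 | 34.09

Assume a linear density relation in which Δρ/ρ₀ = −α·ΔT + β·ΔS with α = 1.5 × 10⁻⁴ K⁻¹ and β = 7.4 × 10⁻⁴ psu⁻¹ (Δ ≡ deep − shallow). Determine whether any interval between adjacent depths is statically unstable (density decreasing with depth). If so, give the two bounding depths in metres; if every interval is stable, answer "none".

Evaluate Δρ/ρ₀ = −αΔT + βΔS across each adjacent pair:
  143–189 m: −αΔT+βΔS = −(1.5 × 10⁻⁴)(-4.2)+(7.4 × 10⁻⁴)(+0.34) = 8.8 × 10⁻⁴ → stable
  189–192 m: −αΔT+βΔS = −(1.5 × 10⁻⁴)(+2.2)+(7.4 × 10⁻⁴)(-0.92) = -1.0 × 10⁻³ → UNSTABLE
The 189–192 m interval has Δρ < 0: lighter water underlies denser water.

189–192 m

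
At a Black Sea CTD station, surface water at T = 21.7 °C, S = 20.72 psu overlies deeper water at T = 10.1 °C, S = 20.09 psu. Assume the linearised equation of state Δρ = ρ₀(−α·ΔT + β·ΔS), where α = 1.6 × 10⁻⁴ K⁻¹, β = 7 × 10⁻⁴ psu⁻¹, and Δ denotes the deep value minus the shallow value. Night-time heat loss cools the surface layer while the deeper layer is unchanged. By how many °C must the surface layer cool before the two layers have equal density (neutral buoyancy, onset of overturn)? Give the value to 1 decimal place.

Neutral buoyancy requires Δρ = 0, i.e. −α(T_deep − T_surf′) + β(S_deep − S_surf) = 0.
T_surf′ = T_deep − (β/α)·ΔS = 10.1 − (7 × 10⁻⁴/1.6 × 10⁻⁴)·(-0.63) = 12.856 °C.
Cooling required: 21.7 − (12.856) = 8.844 °C.

8.8 °C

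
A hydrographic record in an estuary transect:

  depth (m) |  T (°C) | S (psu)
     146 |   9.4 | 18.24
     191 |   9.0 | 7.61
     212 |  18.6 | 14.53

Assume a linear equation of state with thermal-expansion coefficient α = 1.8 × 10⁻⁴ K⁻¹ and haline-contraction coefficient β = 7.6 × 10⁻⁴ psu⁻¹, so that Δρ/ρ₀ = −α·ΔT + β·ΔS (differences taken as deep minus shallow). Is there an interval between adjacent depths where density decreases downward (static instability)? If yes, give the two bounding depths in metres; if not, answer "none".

Evaluate Δρ/ρ₀ = −αΔT + βΔS across each adjacent pair:
  146–191 m: −αΔT+βΔS = −(1.8 × 10⁻⁴)(-0.4)+(7.6 × 10⁻⁴)(-10.63) = -8.0 × 10⁻³ → UNSTABLE
  191–212 m: −αΔT+βΔS = −(1.8 × 10⁻⁴)(+9.6)+(7.6 × 10⁻⁴)(+6.92) = 3.5 × 10⁻³ → stable
The 146–191 m interval has Δρ < 0: lighter water underlies denser water.

146–191 m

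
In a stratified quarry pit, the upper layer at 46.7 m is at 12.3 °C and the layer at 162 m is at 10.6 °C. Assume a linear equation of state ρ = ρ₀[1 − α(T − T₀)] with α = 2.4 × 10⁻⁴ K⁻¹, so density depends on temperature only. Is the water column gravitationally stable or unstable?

ΔT = 10.6 − 12.3 = -1.7 K, so Δρ/ρ₀ = −αΔT = 4.08 × 10⁻⁴.
Δρ/ρ₀ > 0, so Δρ > 0: deeper water is denser → statically stable.

stable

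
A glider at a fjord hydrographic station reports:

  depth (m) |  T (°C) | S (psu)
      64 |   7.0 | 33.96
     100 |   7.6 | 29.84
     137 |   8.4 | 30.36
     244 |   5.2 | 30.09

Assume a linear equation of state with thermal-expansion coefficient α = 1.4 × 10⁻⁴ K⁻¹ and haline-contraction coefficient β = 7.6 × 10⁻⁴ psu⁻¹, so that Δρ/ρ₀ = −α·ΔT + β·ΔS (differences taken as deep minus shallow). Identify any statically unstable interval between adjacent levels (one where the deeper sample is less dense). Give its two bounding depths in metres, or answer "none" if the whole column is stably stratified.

64–100 m

Evaluate Δρ/ρ₀ = −αΔT + βΔS across each adjacent pair:
  64–100 m: −αΔT+βΔS = −(1.4 × 10⁻⁴)(+0.6)+(7.6 × 10⁻⁴)(-4.12) = -3.2 × 10⁻³ → UNSTABLE
  100–137 m: −αΔT+βΔS = −(1.4 × 10⁻⁴)(+0.8)+(7.6 × 10⁻⁴)(+0.52) = 2.8 × 10⁻⁴ → stable
  137–244 m: −αΔT+βΔS = −(1.4 × 10⁻⁴)(-3.2)+(7.6 × 10⁻⁴)(-0.27) = 2.4 × 10⁻⁴ → stable
The 64–100 m interval has Δρ < 0: lighter water underlies denser water.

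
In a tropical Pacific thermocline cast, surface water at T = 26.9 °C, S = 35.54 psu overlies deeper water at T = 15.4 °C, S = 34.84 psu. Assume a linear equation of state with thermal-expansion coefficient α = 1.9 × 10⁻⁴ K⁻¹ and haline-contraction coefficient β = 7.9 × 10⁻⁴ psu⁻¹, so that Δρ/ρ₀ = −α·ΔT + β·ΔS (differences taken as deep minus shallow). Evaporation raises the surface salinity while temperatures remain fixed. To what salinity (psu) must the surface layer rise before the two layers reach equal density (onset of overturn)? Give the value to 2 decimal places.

37.61 psu

Neutral buoyancy requires −α(T_deep − T_surf) + β(S_deep − S_surf′) = 0.
S_surf′ = S_deep − (α/β)·ΔT = 34.84 − (1.9 × 10⁻⁴/7.9 × 10⁻⁴)·(-11.5) = 37.6058 psu.
Increase required: 37.6058 − 35.54 = 2.0658 psu.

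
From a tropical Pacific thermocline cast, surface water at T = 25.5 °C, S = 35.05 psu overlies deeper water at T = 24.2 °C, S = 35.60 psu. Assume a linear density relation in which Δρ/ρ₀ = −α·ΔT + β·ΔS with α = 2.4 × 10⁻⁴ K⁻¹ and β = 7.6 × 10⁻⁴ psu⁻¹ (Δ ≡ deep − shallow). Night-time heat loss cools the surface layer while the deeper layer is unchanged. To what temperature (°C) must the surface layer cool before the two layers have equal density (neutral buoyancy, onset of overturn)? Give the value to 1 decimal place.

Neutral buoyancy requires Δρ = 0, i.e. −α(T_deep − T_surf′) + β(S_deep − S_surf) = 0.
T_surf′ = T_deep − (β/α)·ΔS = 24.2 − (7.6 × 10⁻⁴/2.4 × 10⁻⁴)·(+0.55) = 22.458 °C.
Cooling required: 25.5 − (22.458) = 3.042 °C.

22.5 °C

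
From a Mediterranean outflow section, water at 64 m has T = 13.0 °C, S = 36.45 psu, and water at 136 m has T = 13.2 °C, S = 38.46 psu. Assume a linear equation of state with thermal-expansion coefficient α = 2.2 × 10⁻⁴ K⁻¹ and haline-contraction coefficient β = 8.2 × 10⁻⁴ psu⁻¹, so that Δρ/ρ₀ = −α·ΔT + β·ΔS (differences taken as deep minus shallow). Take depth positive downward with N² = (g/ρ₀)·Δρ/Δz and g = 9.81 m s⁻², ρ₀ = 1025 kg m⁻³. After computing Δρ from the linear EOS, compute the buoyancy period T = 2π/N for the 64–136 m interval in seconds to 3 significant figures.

ΔT = +0.2 K, ΔS = +2.01 psu (deep − shallow).
Δρ/ρ₀ = −αΔT + βΔS = -4.40 × 10⁻⁵ + 1.6482 × 10⁻³ = 1.6042 × 10⁻³, so Δρ ≈ 1.644 kg m⁻³.
N² = (g/ρ₀)·Δρ/Δz = g·(Δρ/ρ₀)/Δz = 9.81 × 1.6042 × 10⁻³ / 72 = 2.1857 × 10⁻⁴ s⁻².
N = √(2.1857 × 10⁻⁴) = 0.014784 rad s⁻¹ → T = 2π/N = 425.00 s ≈ 425 s.

425 s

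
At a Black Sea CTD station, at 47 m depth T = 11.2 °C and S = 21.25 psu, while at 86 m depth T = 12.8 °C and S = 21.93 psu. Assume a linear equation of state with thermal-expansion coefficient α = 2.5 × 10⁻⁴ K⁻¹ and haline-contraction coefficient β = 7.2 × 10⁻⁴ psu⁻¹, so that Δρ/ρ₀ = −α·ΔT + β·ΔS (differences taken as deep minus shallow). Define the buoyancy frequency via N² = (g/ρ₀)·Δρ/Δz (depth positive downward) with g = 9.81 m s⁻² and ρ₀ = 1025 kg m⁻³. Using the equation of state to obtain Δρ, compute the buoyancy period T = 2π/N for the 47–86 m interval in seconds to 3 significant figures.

1.32 × 10³ s

ΔT = +1.6 K, ΔS = +0.68 psu (deep − shallow).
Δρ/ρ₀ = −αΔT + βΔS = -4.00 × 10⁻⁴ + 4.896 × 10⁻⁴ = 8.96 × 10⁻⁵, so Δρ ≈ 0.09184 kg m⁻³.
N² = (g/ρ₀)·Δρ/Δz = g·(Δρ/ρ₀)/Δz = 9.81 × 8.96 × 10⁻⁵ / 39 = 2.2538 × 10⁻⁵ s⁻².
N = √(2.2538 × 10⁻⁵) = 4.7474 × 10⁻³ rad s⁻¹ → T = 2π/N = 1.3235 × 10³ s ≈ 1.32 × 10³ s.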